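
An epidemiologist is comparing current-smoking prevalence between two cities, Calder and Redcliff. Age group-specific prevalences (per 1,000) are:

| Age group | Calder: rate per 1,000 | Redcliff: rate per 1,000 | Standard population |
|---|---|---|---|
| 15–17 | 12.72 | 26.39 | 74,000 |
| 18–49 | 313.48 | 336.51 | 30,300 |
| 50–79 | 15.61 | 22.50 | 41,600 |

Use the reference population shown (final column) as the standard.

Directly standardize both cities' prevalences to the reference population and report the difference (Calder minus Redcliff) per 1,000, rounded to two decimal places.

Standard total = 145,900; weights = 0.5072, 0.2077, 0.2851.
Calder: 0.5072×12.72 + 0.2077×313.48 + 0.2851×15.61 = 76.0048 per 1,000.
Redcliff: 0.5072×26.39 + 0.2077×336.51 + 0.2851×22.50 = 89.6855 per 1,000.
Difference = 76.0048 − 89.6855 = -13.6807.

-13.68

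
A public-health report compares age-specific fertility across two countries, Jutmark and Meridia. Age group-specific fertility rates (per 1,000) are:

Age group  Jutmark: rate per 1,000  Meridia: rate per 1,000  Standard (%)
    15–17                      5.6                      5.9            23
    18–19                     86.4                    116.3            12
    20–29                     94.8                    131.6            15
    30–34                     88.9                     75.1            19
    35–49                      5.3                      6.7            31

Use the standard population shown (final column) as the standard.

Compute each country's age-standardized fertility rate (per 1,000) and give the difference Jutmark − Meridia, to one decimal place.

-7.0

Standard weights: 0.23, 0.12, 0.15, 0.19, 0.31.
Jutmark: 0.2300×5.6 + 0.1200×86.4 + 0.1500×94.8 + 0.1900×88.9 + 0.3100×5.3 = 44.4100 per 1,000.
Meridia: 0.2300×5.9 + 0.1200×116.3 + 0.1500×131.6 + 0.1900×75.1 + 0.3100×6.7 = 51.3990 per 1,000.
Difference = 44.4100 − 51.3990 = -6.9890.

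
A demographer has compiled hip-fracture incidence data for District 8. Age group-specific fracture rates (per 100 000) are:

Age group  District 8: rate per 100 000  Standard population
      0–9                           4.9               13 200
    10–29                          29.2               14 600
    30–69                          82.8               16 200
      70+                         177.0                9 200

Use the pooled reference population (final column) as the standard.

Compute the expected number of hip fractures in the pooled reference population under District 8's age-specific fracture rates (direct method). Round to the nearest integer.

Expected hip fractures = Σ (standard pop × age-specific rate ÷ 100 000)
= 13 200×4.9/100 000 + 14 600×29.2/100 000 + 16 200×82.8/100 000 + 9 200×177.0/100 000
= 0.65 + 4.26 + 13.41 + 16.28 = 34.61.

35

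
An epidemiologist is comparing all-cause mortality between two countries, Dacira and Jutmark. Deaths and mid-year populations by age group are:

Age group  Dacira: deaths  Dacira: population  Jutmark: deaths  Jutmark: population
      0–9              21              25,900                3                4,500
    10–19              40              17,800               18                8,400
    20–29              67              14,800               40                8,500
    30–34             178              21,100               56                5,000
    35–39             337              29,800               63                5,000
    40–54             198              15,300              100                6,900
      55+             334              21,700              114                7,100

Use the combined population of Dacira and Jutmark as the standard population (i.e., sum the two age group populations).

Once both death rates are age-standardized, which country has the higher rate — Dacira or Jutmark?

Age-specific rates per 1,000 for Dacira: 0.811, 2.247, 4.527, 8.436, 11.309, 12.941, 15.392.
For Jutmark: 0.667, 2.143, 4.706, 11.200, 12.600, 14.493, 16.056.
Combined standard total = 191,800; weights = 0.1585, 0.1366, 0.1215, 0.1361, 0.1814, 0.1157, 0.1502.
Dacira: 0.1585×0.811 + 0.1366×2.247 + 0.1215×4.527 + 0.1361×8.436 + 0.1814×11.309 + 0.1157×12.941 + 0.1502×15.392 = 7.9943 per 1,000.
Jutmark: 0.1585×0.667 + 0.1366×2.143 + 0.1215×4.706 + 0.1361×11.200 + 0.1814×12.600 + 0.1157×14.493 + 0.1502×16.056 = 8.8687 per 1,000.

Jutmark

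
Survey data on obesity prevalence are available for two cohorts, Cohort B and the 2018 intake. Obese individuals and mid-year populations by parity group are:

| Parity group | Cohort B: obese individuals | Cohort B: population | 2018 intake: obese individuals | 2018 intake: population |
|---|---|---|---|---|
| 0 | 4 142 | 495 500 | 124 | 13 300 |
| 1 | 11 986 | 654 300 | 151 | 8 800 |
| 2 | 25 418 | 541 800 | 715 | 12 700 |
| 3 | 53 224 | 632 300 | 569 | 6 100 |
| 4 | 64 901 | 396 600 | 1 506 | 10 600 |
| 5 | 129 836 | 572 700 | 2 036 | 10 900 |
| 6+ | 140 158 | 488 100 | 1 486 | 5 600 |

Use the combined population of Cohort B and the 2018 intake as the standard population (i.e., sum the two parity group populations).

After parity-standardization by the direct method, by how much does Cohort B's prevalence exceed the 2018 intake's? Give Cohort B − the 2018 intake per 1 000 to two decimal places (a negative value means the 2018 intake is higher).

Parity-specific rates per 1 000 for Cohort B: 8.359, 18.319, 46.914, 84.175, 163.643, 226.709, 287.150.
For the 2018 intake: 9.323, 17.159, 56.299, 93.279, 142.075, 186.789, 265.357.
Combined standard total = 3 849 300; weights = 0.1322, 0.1723, 0.1441, 0.1658, 0.1058, 0.1516, 0.1283.
Cohort B: 0.1322×8.359 + 0.1723×18.319 + 0.1441×46.914 + 0.1658×84.175 + 0.1058×163.643 + 0.1516×226.709 + 0.1283×287.150 = 113.4909 per 1 000.
The 2018 intake: 0.1322×9.323 + 0.1723×17.159 + 0.1441×56.299 + 0.1658×93.279 + 0.1058×142.075 + 0.1516×186.789 + 0.1283×265.357 = 105.1513 per 1 000.
Difference = 113.4909 − 105.1513 = 8.3396.

8.34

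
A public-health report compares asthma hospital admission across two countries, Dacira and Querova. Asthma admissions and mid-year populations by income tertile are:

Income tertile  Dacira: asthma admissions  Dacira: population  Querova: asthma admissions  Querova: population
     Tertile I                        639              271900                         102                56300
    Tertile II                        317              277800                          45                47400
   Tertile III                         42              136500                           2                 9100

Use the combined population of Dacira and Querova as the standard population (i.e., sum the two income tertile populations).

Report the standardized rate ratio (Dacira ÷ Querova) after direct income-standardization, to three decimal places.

Income-specific rates per 10000 for Dacira: 23.50, 11.41, 3.08.
For Querova: 18.12, 9.49, 2.20.
Combined standard total = 799000; weights = 0.4108, 0.4070, 0.1822.
Dacira: 0.4108×23.50 + 0.4070×11.41 + 0.1822×3.08 = 14.8586 per 10000.
Querova: 0.4108×18.12 + 0.4070×9.49 + 0.1822×2.20 = 11.7064 per 10000.
Ratio = 14.8586 ÷ 11.7064 = 1.26927.

1.269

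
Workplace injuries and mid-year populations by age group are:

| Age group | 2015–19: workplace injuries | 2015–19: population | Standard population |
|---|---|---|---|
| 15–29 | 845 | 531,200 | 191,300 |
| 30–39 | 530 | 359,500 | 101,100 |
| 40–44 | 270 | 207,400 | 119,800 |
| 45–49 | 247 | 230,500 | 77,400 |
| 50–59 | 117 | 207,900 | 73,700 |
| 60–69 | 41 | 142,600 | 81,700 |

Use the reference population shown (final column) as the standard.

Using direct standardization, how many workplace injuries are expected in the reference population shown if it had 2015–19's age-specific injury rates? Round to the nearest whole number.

757

Age-specific rates per 10,000 for 2015–19: 15.91, 14.74, 13.02, 10.72, 5.63, 2.88.
Expected workplace injuries = Σ (standard pop × age-specific rate ÷ 10,000)
= 191,300×15.91/10,000 + 101,100×14.74/10,000 + 119,800×13.02/10,000 + 77,400×10.72/10,000 + 73,700×5.63/10,000 + 81,700×2.88/10,000
= 304.31 + 149.05 + 155.96 + 82.94 + 41.48 + 23.49 = 757.22.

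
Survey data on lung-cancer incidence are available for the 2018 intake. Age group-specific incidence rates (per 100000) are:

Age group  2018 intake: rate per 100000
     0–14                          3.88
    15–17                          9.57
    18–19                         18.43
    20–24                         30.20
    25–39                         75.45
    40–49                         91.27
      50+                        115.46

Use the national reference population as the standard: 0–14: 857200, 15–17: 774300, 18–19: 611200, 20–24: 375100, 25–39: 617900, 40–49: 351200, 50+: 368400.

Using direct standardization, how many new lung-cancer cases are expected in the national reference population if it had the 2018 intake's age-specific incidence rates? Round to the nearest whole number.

1545

Expected new lung-cancer cases = Σ (standard pop × age-specific rate ÷ 100000)
= 857200×3.88/100000 + 774300×9.57/100000 + 611200×18.43/100000 + 375100×30.20/100000 + 617900×75.45/100000 + 351200×91.27/100000 + 368400×115.46/100000
= 33.26 + 74.10 + 112.64 + 113.28 + 466.21 + 320.54 + 425.35 = 1545.38.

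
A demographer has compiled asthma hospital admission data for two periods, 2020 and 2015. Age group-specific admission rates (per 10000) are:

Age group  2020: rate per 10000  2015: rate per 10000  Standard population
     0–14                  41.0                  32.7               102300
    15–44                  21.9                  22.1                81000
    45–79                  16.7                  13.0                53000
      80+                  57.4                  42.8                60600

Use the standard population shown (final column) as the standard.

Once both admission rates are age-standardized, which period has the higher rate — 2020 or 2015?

Standard total = 296900; weights = 0.3446, 0.2728, 0.1785, 0.2041.
2020: 0.3446×41.0 + 0.2728×21.9 + 0.1785×16.7 + 0.2041×57.4 = 34.7987 per 10000.
2015: 0.3446×32.7 + 0.2728×22.1 + 0.1785×13.0 + 0.2041×42.8 = 28.3529 per 10000.

2020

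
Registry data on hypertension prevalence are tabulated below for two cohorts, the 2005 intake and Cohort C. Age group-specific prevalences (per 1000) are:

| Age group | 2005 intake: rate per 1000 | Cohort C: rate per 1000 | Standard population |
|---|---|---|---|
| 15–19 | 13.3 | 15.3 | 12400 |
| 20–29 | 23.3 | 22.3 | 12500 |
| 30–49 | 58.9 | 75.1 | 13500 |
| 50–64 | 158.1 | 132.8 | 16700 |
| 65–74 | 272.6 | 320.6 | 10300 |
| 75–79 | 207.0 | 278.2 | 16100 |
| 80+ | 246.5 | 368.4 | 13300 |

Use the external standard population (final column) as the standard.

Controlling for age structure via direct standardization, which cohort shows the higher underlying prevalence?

Cohort C

Standard total = 94800; weights = 0.1308, 0.1319, 0.1424, 0.1762, 0.1086, 0.1698, 0.1403.
The 2005 intake: 0.1308×13.3 + 0.1319×23.3 + 0.1424×58.9 + 0.1762×158.1 + 0.1086×272.6 + 0.1698×207.0 + 0.1403×246.5 = 140.4063 per 1000.
Cohort C: 0.1308×15.3 + 0.1319×22.3 + 0.1424×75.1 + 0.1762×132.8 + 0.1086×320.6 + 0.1698×278.2 + 0.1403×368.4 = 172.7954 per 1000.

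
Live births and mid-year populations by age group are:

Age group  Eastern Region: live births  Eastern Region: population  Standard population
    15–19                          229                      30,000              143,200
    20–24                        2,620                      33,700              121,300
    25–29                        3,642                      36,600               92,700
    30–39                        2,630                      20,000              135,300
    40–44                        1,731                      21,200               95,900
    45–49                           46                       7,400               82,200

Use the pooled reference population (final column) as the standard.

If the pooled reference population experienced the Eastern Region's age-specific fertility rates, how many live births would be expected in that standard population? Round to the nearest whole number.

Age-specific rates per 1,000 for the Eastern Region: 7.633, 77.745, 99.508, 131.500, 81.651, 6.216.
Expected live births = Σ (standard pop × age-specific rate ÷ 1,000)
= 143,200×7.633/1,000 + 121,300×77.745/1,000 + 92,700×99.508/1,000 + 135,300×131.500/1,000 + 95,900×81.651/1,000 + 82,200×6.216/1,000
= 1093.09 + 9430.45 + 9224.41 + 17791.95 + 7830.33 + 510.97 = 45881.20.

45881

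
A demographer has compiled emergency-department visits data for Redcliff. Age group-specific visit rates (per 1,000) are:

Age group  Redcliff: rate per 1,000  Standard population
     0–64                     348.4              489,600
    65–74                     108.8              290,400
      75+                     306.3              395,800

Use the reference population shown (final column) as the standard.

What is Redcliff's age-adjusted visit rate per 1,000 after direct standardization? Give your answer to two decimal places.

275.05

Standard total = 1,175,800; weights = 0.4164, 0.2470, 0.3366.
Standardized rate: 0.4164×348.4 + 0.2470×108.8 + 0.3366×306.3 = 275.0516 per 1,000.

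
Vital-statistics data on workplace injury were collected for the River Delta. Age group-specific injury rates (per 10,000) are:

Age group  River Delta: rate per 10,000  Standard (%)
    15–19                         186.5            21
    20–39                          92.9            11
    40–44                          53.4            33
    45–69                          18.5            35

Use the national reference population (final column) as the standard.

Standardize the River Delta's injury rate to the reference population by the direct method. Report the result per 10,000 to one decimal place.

73.5

Standard weights: 0.21, 0.11, 0.33, 0.35.
Standardized rate: 0.2100×186.5 + 0.1100×92.9 + 0.3300×53.4 + 0.3500×18.5 = 73.4810 per 10,000.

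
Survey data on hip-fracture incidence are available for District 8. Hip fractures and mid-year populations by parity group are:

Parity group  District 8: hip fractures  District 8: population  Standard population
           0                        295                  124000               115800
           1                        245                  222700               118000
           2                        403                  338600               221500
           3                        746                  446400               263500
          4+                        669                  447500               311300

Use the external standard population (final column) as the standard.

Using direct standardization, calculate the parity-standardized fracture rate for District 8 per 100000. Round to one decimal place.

Parity-specific rates per 100000 for District 8: 237.90, 110.01, 119.02, 167.11, 149.50.
Standard total = 1030100; weights = 0.1124, 0.1146, 0.2150, 0.2558, 0.3022.
Standardized rate: 0.1124×237.90 + 0.1146×110.01 + 0.2150×119.02 + 0.2558×167.11 + 0.3022×149.50 = 152.8656 per 100000.

152.9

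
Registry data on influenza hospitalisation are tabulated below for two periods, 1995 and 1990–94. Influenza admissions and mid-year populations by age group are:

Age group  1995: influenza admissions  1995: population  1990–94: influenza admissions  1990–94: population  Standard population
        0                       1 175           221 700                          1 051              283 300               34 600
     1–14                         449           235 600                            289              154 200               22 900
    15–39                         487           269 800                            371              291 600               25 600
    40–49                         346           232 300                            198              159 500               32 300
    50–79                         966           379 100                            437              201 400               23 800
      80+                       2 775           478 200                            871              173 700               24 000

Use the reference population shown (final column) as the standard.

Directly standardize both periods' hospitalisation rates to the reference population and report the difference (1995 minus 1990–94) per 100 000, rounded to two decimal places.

Age-specific rates per 100 000 for 1995: 530.00, 190.58, 180.50, 148.95, 254.81, 580.30.
For 1990–94: 370.98, 187.42, 127.23, 124.14, 216.98, 501.44.
Standard total = 163 200; weights = 0.2120, 0.1403, 0.1569, 0.1979, 0.1458, 0.1471.
1995: 0.2120×530.00 + 0.1403×190.58 + 0.1569×180.50 + 0.1979×148.95 + 0.1458×254.81 + 0.1471×580.30 = 319.3977 per 100 000.
1990–94: 0.2120×370.98 + 0.1403×187.42 + 0.1569×127.23 + 0.1979×124.14 + 0.1458×216.98 + 0.1471×501.44 = 254.8614 per 100 000.
Difference = 319.3977 − 254.8614 = 64.5363.

64.54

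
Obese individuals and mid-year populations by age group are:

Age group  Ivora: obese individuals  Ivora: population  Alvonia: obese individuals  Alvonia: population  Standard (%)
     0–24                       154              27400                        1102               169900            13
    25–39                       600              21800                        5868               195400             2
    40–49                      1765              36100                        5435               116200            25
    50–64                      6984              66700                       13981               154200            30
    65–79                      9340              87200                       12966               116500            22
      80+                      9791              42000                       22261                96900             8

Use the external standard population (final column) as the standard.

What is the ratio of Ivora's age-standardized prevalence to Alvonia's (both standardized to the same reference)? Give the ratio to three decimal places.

Age-specific rates per 1000 for Ivora: 5.620, 27.523, 48.892, 104.708, 107.110, 233.119.
For Alvonia: 6.486, 30.031, 46.773, 90.668, 111.296, 229.732.
Standard weights: 0.13, 0.02, 0.25, 0.30, 0.22, 0.08.
Ivora: 0.1300×5.620 + 0.0200×27.523 + 0.2500×48.892 + 0.3000×104.708 + 0.2200×107.110 + 0.0800×233.119 = 87.1301 per 1000.
Alvonia: 0.1300×6.486 + 0.0200×30.031 + 0.2500×46.773 + 0.3000×90.668 + 0.2200×111.296 + 0.0800×229.732 = 83.2011 per 1000.
Ratio = 87.1301 ÷ 83.2011 = 1.04722.

1.047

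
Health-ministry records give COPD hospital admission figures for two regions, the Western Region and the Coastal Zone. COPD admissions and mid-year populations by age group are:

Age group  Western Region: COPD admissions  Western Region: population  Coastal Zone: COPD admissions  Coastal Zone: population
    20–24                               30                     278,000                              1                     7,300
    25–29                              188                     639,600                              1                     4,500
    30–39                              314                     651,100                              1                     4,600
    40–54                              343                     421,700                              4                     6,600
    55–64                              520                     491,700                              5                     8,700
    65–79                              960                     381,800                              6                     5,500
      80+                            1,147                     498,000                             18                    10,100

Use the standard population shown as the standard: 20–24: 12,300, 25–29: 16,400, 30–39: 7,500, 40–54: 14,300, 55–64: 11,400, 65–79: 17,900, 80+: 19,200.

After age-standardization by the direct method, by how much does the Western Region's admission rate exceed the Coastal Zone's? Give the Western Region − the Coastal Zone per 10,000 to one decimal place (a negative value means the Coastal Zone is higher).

Age-specific rates per 10,000 for the Western Region: 1.08, 2.94, 4.82, 8.13, 10.58, 25.14, 23.03.
For the Coastal Zone: 1.37, 2.22, 2.17, 6.06, 5.75, 10.91, 17.82.
Standard total = 99,000; weights = 0.1242, 0.1657, 0.0758, 0.1444, 0.1152, 0.1808, 0.1939.
The Western Region: 0.1242×1.08 + 0.1657×2.94 + 0.0758×4.82 + 0.1444×8.13 + 0.1152×10.58 + 0.1808×25.14 + 0.1939×23.03 = 12.3921 per 10,000.
The Coastal Zone: 0.1242×1.37 + 0.1657×2.22 + 0.0758×2.17 + 0.1444×6.06 + 0.1152×5.75 + 0.1808×10.91 + 0.1939×17.82 = 7.6690 per 10,000.
Difference = 12.3921 − 7.6690 = 4.7231.

4.7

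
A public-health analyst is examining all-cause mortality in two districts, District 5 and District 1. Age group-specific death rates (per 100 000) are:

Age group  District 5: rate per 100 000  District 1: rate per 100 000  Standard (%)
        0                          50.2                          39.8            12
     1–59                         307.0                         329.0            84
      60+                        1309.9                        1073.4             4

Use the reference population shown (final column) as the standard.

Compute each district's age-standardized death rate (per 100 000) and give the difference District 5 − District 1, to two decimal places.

Standard weights: 0.12, 0.84, 0.04.
District 5: 0.1200×50.2 + 0.8400×307.0 + 0.0400×1309.9 = 316.3000 per 100 000.
District 1: 0.1200×39.8 + 0.8400×329.0 + 0.0400×1073.4 = 324.0720 per 100 000.
Difference = 316.3000 − 324.0720 = -7.7720.

-7.77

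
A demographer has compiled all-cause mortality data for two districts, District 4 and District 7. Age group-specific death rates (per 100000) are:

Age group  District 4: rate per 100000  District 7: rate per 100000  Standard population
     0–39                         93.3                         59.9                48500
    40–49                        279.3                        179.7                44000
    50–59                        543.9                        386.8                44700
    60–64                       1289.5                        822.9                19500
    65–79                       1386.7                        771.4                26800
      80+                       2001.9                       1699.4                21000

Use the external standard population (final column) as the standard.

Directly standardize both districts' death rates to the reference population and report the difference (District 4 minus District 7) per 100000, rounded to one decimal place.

Standard total = 204500; weights = 0.2372, 0.2152, 0.2186, 0.0954, 0.1311, 0.1027.
District 4: 0.2372×93.3 + 0.2152×279.3 + 0.2186×543.9 + 0.0954×1289.5 + 0.1311×1386.7 + 0.1027×2001.9 = 711.3706 per 100000.
District 7: 0.2372×59.9 + 0.2152×179.7 + 0.2186×386.8 + 0.0954×822.9 + 0.1311×771.4 + 0.1027×1699.4 = 491.4884 per 100000.
Difference = 711.3706 − 491.4884 = 219.8822.

219.9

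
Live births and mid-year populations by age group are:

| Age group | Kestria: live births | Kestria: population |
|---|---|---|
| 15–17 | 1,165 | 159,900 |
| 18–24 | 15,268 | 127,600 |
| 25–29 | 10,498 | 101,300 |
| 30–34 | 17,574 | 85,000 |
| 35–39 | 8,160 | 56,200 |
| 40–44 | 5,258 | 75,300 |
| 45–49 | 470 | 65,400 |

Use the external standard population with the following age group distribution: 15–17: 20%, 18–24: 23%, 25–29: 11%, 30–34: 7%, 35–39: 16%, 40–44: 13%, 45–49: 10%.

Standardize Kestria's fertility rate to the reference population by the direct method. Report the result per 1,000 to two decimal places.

87.88

Age-specific rates per 1,000 for Kestria: 7.286, 119.655, 103.633, 206.753, 145.196, 69.827, 7.187.
Standard weights: 0.20, 0.23, 0.11, 0.07, 0.16, 0.13, 0.10.
Standardized rate: 0.2000×7.286 + 0.2300×119.655 + 0.1100×103.633 + 0.0700×206.753 + 0.1600×145.196 + 0.1300×69.827 + 0.1000×7.187 = 87.8777 per 1,000.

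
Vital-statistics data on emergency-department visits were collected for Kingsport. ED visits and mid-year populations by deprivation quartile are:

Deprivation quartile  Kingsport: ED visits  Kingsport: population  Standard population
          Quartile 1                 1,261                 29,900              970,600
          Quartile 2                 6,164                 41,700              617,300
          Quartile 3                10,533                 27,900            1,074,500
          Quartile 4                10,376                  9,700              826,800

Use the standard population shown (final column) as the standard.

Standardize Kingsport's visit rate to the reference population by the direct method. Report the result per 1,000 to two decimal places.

Deprivation-specific rates per 1,000 for Kingsport: 42.174, 147.818, 377.527, 1069.691.
Standard total = 3,489,200; weights = 0.2782, 0.1769, 0.3080, 0.2370.
Standardized rate: 0.2782×42.174 + 0.1769×147.818 + 0.3080×377.527 + 0.2370×1069.691 = 407.6163 per 1,000.

407.62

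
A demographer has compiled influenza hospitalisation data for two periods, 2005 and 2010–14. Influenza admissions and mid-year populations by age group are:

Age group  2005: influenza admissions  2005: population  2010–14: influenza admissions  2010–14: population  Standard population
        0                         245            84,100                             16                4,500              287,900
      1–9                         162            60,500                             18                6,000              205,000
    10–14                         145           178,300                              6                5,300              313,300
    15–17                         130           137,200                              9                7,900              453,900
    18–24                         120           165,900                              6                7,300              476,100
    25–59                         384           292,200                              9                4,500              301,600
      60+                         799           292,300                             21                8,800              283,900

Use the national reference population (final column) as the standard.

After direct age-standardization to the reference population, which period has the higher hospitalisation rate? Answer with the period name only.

2010–14

Age-specific rates per 100,000 for 2005: 291.32, 267.77, 81.32, 94.75, 72.33, 131.42, 273.35.
For 2010–14: 355.56, 300.00, 113.21, 113.92, 82.19, 200.00, 238.64.
Standard total = 2,321,700; weights = 0.1240, 0.0883, 0.1349, 0.1955, 0.2051, 0.1299, 0.1223.
2005: 0.1240×291.32 + 0.0883×267.77 + 0.1349×81.32 + 0.1955×94.75 + 0.2051×72.33 + 0.1299×131.42 + 0.1223×273.35 = 154.5967 per 100,000.
2010–14: 0.1240×355.56 + 0.0883×300.00 + 0.1349×113.21 + 0.1955×113.92 + 0.2051×82.19 + 0.1299×200.00 + 0.1223×238.64 = 180.1451 per 100,000.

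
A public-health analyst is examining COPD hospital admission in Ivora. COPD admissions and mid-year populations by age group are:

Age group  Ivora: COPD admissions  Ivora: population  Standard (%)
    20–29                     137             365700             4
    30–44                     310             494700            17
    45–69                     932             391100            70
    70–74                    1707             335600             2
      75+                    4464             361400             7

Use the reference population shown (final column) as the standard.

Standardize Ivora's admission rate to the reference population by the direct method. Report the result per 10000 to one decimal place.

Age-specific rates per 10000 for Ivora: 3.75, 6.27, 23.83, 50.86, 123.52.
Standard weights: 0.04, 0.17, 0.70, 0.02, 0.07.
Standardized rate: 0.0400×3.75 + 0.1700×6.27 + 0.7000×23.83 + 0.0200×50.86 + 0.0700×123.52 = 27.5600 per 10000.

27.6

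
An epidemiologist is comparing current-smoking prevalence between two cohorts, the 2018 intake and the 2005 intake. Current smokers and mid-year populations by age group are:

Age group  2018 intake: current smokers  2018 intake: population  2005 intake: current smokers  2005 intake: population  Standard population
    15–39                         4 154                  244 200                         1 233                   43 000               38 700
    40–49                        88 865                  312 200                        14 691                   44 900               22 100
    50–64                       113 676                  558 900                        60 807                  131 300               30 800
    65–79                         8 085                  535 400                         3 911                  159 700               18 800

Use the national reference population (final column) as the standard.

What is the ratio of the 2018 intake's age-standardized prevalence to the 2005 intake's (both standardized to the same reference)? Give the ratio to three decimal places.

0.585

Age-specific rates per 1 000 for the 2018 intake: 17.011, 284.641, 203.392, 15.101.
For the 2005 intake: 28.674, 327.194, 463.115, 24.490.
Standard total = 110 400; weights = 0.3505, 0.2002, 0.2790, 0.1703.
The 2018 intake: 0.3505×17.011 + 0.2002×284.641 + 0.2790×203.392 + 0.1703×15.101 = 122.2578 per 1 000.
The 2005 intake: 0.3505×28.674 + 0.2002×327.194 + 0.2790×463.115 + 0.1703×24.490 = 208.9224 per 1 000.
Ratio = 122.2578 ÷ 208.9224 = 0.58518.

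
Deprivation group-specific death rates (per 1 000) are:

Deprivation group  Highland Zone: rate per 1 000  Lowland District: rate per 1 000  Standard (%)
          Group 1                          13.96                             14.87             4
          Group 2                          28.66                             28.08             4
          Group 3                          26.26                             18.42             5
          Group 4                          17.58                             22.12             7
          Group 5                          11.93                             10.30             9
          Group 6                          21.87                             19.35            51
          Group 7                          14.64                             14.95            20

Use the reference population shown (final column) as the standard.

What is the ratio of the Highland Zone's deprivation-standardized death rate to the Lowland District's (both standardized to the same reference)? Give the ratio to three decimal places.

1.080

Standard weights: 0.04, 0.04, 0.05, 0.07, 0.09, 0.51, 0.20.
The Highland Zone: 0.0400×13.96 + 0.0400×28.66 + 0.0500×26.26 + 0.0700×17.58 + 0.0900×11.93 + 0.5100×21.87 + 0.2000×14.64 = 19.4038 per 1 000.
The Lowland District: 0.0400×14.87 + 0.0400×28.08 + 0.0500×18.42 + 0.0700×22.12 + 0.0900×10.30 + 0.5100×19.35 + 0.2000×14.95 = 17.9729 per 1 000.
Ratio = 19.4038 ÷ 17.9729 = 1.07961.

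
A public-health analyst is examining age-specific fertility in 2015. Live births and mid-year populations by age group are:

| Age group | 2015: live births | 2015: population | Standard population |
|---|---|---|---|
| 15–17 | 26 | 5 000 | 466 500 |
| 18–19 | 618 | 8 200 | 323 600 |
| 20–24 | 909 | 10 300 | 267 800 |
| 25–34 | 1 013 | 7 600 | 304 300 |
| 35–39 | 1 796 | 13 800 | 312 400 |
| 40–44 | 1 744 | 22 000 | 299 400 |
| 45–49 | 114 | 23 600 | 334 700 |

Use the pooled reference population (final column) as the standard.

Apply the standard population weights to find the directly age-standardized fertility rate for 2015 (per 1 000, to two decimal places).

68.01

Age-specific rates per 1 000 for 2015: 5.200, 75.366, 88.252, 133.289, 130.145, 79.273, 4.831.
Standard total = 2 308 700; weights = 0.2021, 0.1402, 0.1160, 0.1318, 0.1353, 0.1297, 0.1450.
Standardized rate: 0.2021×5.200 + 0.1402×75.366 + 0.1160×88.252 + 0.1318×133.289 + 0.1353×130.145 + 0.1297×79.273 + 0.1450×4.831 = 68.0108 per 1 000.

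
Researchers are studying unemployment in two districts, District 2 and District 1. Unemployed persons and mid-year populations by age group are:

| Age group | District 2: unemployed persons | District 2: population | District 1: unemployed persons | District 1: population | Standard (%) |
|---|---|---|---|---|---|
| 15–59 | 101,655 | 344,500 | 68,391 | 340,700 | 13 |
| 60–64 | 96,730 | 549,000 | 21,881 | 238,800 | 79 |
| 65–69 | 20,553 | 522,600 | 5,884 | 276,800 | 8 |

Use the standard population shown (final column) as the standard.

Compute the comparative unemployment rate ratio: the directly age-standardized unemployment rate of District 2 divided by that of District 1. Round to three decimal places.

Age-specific rates per 1,000 for District 2: 295.080, 176.193, 39.328.
For District 1: 200.737, 91.629, 21.257.
Standard weights: 0.13, 0.79, 0.08.
District 2: 0.1300×295.080 + 0.7900×176.193 + 0.0800×39.328 = 180.6992 per 1,000.
District 1: 0.1300×200.737 + 0.7900×91.629 + 0.0800×21.257 = 100.1832 per 1,000.
Ratio = 180.6992 ÷ 100.1832 = 1.80369.

1.804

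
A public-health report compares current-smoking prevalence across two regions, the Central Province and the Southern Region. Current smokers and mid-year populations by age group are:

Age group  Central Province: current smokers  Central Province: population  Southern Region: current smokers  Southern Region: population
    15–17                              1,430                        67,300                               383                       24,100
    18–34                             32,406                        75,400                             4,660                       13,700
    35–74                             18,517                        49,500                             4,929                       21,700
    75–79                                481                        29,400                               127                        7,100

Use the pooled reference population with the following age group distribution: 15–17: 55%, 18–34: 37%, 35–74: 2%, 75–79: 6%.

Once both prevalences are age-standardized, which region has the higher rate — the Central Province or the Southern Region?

Age-specific rates per 1,000 for the Central Province: 21.248, 429.788, 374.081, 16.361.
For the Southern Region: 15.892, 340.146, 227.143, 17.887.
Standard weights: 0.55, 0.37, 0.02, 0.06.
The Central Province: 0.5500×21.248 + 0.3700×429.788 + 0.0200×374.081 + 0.0600×16.361 = 179.1712 per 1,000.
The Southern Region: 0.5500×15.892 + 0.3700×340.146 + 0.0200×227.143 + 0.0600×17.887 = 140.2108 per 1,000.

Central Province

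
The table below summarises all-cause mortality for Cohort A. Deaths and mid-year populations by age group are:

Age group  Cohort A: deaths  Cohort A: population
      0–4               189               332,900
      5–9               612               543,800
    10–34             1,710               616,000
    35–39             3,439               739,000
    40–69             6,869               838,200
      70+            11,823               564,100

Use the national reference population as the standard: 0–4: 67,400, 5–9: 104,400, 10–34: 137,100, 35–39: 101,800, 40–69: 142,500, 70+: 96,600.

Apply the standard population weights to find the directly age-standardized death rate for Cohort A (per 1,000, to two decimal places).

Age-specific rates per 1,000 for Cohort A: 0.568, 1.125, 2.776, 4.654, 8.195, 20.959.
Standard total = 649,800; weights = 0.1037, 0.1607, 0.2110, 0.1567, 0.2193, 0.1487.
Standardized rate: 0.1037×0.568 + 0.1607×1.125 + 0.2110×2.776 + 0.1567×4.654 + 0.2193×8.195 + 0.1487×20.959 = 6.4674 per 1,000.

6.47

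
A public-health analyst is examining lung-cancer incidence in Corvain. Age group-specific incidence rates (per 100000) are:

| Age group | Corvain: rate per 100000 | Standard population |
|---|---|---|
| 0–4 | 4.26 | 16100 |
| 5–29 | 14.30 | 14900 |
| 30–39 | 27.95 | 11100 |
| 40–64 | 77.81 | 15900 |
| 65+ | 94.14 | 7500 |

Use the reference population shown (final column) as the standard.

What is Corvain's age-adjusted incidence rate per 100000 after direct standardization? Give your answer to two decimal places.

38.70

Standard total = 65500; weights = 0.2458, 0.2275, 0.1695, 0.2427, 0.1145.
Standardized rate: 0.2458×4.26 + 0.2275×14.30 + 0.1695×27.95 + 0.2427×77.81 + 0.1145×94.14 = 38.7043 per 100000.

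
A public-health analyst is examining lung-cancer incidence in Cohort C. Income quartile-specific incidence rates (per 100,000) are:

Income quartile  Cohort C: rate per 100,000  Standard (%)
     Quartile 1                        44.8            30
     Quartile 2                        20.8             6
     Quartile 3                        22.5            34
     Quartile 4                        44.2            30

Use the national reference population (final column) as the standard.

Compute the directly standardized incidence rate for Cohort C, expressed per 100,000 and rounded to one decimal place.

Standard weights: 0.30, 0.06, 0.34, 0.30.
Standardized rate: 0.3000×44.8 + 0.0600×20.8 + 0.3400×22.5 + 0.3000×44.2 = 35.5980 per 100,000.

35.6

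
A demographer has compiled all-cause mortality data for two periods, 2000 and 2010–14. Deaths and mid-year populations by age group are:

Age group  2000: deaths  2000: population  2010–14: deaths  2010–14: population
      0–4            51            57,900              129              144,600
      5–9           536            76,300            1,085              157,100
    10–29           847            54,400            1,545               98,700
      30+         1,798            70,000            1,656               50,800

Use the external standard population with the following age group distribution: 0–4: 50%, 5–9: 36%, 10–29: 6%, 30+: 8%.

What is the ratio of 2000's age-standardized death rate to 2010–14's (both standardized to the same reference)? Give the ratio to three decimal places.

0.920

Age-specific rates per 100,000 for 2000: 88.08, 702.49, 1556.99, 2568.57.
For 2010–14: 89.21, 690.64, 1565.35, 3259.84.
Standard weights: 0.50, 0.36, 0.06, 0.08.
2000: 0.5000×88.08 + 0.3600×702.49 + 0.0600×1556.99 + 0.0800×2568.57 = 595.8427 per 100,000.
2010–14: 0.5000×89.21 + 0.3600×690.64 + 0.0600×1565.35 + 0.0800×3259.84 = 647.9456 per 100,000.
Ratio = 595.8427 ÷ 647.9456 = 0.91959.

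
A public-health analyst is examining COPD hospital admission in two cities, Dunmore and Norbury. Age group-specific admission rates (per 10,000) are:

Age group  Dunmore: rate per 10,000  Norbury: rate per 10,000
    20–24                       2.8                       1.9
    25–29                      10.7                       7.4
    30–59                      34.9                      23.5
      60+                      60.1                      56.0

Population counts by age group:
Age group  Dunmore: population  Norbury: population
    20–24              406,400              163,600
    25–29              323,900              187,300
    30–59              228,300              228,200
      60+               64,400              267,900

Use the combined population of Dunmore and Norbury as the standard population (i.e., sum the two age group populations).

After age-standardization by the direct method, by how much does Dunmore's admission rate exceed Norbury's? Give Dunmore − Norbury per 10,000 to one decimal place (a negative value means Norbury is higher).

Combined standard total = 1,870,000; weights = 0.3048, 0.2734, 0.2441, 0.1777.
Dunmore: 0.3048×2.8 + 0.2734×10.7 + 0.2441×34.9 + 0.1777×60.1 = 22.9780 per 10,000.
Norbury: 0.3048×1.9 + 0.2734×7.4 + 0.2441×23.5 + 0.1777×56.0 = 18.2901 per 10,000.
Difference = 22.9780 − 18.2901 = 4.6880.

4.7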